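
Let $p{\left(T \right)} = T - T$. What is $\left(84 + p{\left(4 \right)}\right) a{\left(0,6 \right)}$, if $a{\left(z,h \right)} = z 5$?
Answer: $0$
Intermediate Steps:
$p{\left(T \right)} = 0$
$a{\left(z,h \right)} = 5 z$
$\left(84 + p{\left(4 \right)}\right) a{\left(0,6 \right)} = \left(84 + 0\right) 5 \cdot 0 = 84 \cdot 0 = 0$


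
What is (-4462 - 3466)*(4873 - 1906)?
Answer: -23522376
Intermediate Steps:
(-4462 - 3466)*(4873 - 1906) = -7928*2967 = -23522376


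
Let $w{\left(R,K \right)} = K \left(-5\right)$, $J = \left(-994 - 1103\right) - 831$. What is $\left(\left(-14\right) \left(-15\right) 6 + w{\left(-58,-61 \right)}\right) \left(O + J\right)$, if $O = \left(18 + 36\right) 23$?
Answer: $-2638590$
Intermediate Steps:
$J = -2928$ ($J = -2097 - 831 = -2928$)
$w{\left(R,K \right)} = - 5 K$
$O = 1242$ ($O = 54 \cdot 23 = 1242$)
$\left(\left(-14\right) \left(-15\right) 6 + w{\left(-58,-61 \right)}\right) \left(O + J\right) = \left(\left(-14\right) \left(-15\right) 6 - -305\right) \left(1242 - 2928\right) = \left(210 \cdot 6 + 305\right) \left(-1686\right) = \left(1260 + 305\right) \left(-1686\right) = 1565 \left(-1686\right) = -2638590$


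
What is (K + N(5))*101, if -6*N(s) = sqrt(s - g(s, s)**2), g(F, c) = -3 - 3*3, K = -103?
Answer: -10403 - 101*I*sqrt(139)/6 ≈ -10403.0 - 198.46*I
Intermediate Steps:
g(F, c) = -12 (g(F, c) = -3 - 9 = -12)
N(s) = -sqrt(-144 + s)/6 (N(s) = -sqrt(s - 1*(-12)**2)/6 = -sqrt(s - 1*144)/6 = -sqrt(s - 144)/6 = -sqrt(-144 + s)/6)
(K + N(5))*101 = (-103 - sqrt(-144 + 5)/6)*101 = (-103 - I*sqrt(139)/6)*101 = -10403 - 101*I*sqrt(139)/6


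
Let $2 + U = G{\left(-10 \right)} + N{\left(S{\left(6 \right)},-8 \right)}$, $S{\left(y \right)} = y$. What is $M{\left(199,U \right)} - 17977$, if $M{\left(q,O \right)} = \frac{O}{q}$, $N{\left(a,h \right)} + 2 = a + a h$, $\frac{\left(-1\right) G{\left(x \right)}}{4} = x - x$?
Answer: $- \frac{3577469}{199} \approx -17977.0$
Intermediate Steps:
$G{\left(x \right)} = 0$ ($G{\left(x \right)} = - 4 \left(x - x\right) = \left(-4\right) 0 = 0$)
$N{\left(a,h \right)} = -2 + a + a h$ ($N{\left(a,h \right)} = -2 + \left(a + a h\right) = -2 + a + a h$)
$U = -46$ ($U = -2 + \left(0 + \left(-2 + 6 + 6 \left(-8\right)\right)\right) = -2 + \left(0 - 44\right) = -2 - 44 = -46$)
$M{\left(199,U \right)} - 17977 = - \frac{46}{199} - 17977 = - \frac{3577469}{199}$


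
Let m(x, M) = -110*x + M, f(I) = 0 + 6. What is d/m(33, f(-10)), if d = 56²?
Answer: -392/453 ≈ -0.86534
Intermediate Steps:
f(I) = 6
m(x, M) = M - 110*x
d = 3136
d/m(33, f(-10)) = 3136/(6 - 110*33) = 3136/(6 - 3630) = 3136/(-3624) = 3136*(-1/3624) = -392/453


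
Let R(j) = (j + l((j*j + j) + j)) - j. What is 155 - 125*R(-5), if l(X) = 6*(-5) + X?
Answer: 2030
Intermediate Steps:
l(X) = -30 + X
R(j) = -30 + j² + 2*j (R(j) = (j + (-30 + ((j*j + j) + j))) - j = (j + (-30 + ((j² + j) + j))) - j = (j + (-30 + ((j + j²) + j))) - j = (j + (-30 + (j² + 2*j))) - j = (j + (-30 + j² + 2*j)) - j = (-30 + j² + 3*j) - j = -30 + j² + 2*j)
155 - 125*R(-5) = 155 - 125*(-30 - 5*(2 - 5)) = 155 - 125*(-30 - 5*(-3)) = 155 - 125*(-30 + 15) = 155 - 125*(-15) = 155 + 1875 = 2030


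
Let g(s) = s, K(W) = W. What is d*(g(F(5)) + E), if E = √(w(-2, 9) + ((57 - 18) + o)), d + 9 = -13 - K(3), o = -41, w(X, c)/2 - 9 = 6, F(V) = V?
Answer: -125 - 50*√7 ≈ -257.29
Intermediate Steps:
w(X, c) = 30 (w(X, c) = 18 + 2*6 = 18 + 12 = 30)
d = -25 (d = -9 + (-13 - 1*3) = -9 + (-13 - 3) = -9 - 16 = -25)
E = 2*√7 (E = √(30 + ((57 - 18) - 41)) = √(30 + (39 - 41)) = √(30 - 2) = √28 = 2*√7 ≈ 5.2915)
d*(g(F(5)) + E) = -25*(5 + 2*√7) = -125 - 50*√7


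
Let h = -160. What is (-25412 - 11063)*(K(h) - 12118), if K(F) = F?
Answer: 447840050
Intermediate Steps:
(-25412 - 11063)*(K(h) - 12118) = (-25412 - 11063)*(-160 - 12118) = -36475*(-12278) = 447840050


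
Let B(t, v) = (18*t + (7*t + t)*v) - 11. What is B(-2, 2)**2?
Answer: 6241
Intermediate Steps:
B(t, v) = -11 + 18*t + 8*t*v (B(t, v) = (18*t + (8*t)*v) - 11 = (18*t + 8*t*v) - 11 = -11 + 18*t + 8*t*v)
B(-2, 2)**2 = (-11 + 18*(-2) + 8*(-2)*2)**2 = (-11 - 36 - 32)**2 = (-79)**2 = 6241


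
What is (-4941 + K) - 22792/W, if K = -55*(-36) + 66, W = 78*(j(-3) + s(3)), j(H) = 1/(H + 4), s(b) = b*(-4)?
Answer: -111869/39 ≈ -2868.4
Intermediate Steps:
s(b) = -4*b
j(H) = 1/(4 + H)
W = -858 (W = 78*(1/(4 - 3) - 4*3) = 78*(1/1 - 12) = 78*(1 - 12) = 78*(-11) = -858)
K = 2046 (K = 1980 + 66 = 2046)
(-4941 + K) - 22792/W = (-4941 + 2046) - 22792/(-858) = -2895 - 22792*(-1/858) = -2895 + 1036/39 = -111869/39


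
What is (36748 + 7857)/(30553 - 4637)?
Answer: 4055/2356 ≈ 1.7211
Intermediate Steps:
(36748 + 7857)/(30553 - 4637) = 44605/25916 = 44605*(1/25916) = 4055/2356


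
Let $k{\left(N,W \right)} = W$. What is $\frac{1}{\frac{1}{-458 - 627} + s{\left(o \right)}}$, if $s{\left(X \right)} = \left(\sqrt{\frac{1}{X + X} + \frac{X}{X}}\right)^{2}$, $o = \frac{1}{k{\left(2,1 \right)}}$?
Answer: $\frac{2170}{3253} \approx 0.66708$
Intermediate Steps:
$o = 1$ ($o = 1^{-1} = 1$)
$s{\left(X \right)} = 1 + \frac{1}{2 X}$ ($s{\left(X \right)} = \left(\sqrt{\frac{1}{2 X} + 1}\right)^{2} = \left(\sqrt{1 + \frac{1}{2 X}}\right)^{2} = 1 + \frac{1}{2 X}$)
$\frac{1}{\frac{1}{-458 - 627} + s{\left(o \right)}} = \frac{1}{\frac{1}{-458 - 627} + \frac{\frac{1}{2} + 1}{1}} = \frac{1}{\frac{1}{-1085} + 1 \cdot \frac{3}{2}} = \frac{1}{- \frac{1}{1085} + \frac{3}{2}} = \frac{1}{\frac{3253}{2170}} = \frac{2170}{3253}$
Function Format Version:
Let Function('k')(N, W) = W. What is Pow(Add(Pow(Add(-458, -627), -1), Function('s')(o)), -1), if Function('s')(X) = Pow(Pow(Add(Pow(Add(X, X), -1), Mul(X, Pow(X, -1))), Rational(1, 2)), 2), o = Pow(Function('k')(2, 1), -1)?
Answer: Rational(2170, 3253) ≈ 0.66708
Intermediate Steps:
o = 1 (o = Pow(1, -1) = 1)
Function('s')(X) = Add(1, Mul(Rational(1, 2), Pow(X, -1))) (Function('s')(X) = Pow(Pow(Add(Pow(Mul(2, X), -1), 1), Rational(1, 2)), 2) = Pow(Pow(Add(Mul(Rational(1, 2), Pow(X, -1)), 1), Rational(1, 2)), 2) = Pow(Pow(Add(1, Mul(Rational(1, 2), Pow(X, -1))), Rational(1, 2)), 2) = Add(1, Mul(Rational(1, 2), Pow(X, -1))))
Pow(Add(Pow(Add(-458, -627), -1), Function('s')(o)), -1) = Pow(Add(Pow(Add(-458, -627), -1), Mul(Pow(1, -1), Add(Rational(1, 2), 1))), -1) = Pow(Add(Pow(-1085, -1), Mul(1, Rational(3, 2))), -1) = Pow(Add(Rational(-1, 1085), Rational(3, 2)), -1) = Pow(Rational(3253, 2170), -1) = Rational(2170, 3253)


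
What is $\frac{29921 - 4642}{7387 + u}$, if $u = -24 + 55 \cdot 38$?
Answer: $\frac{25279}{9453} \approx 2.6742$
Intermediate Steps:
$u = 2066$ ($u = -24 + 2090 = 2066$)
$\frac{29921 - 4642}{7387 + u} = \frac{29921 - 4642}{7387 + 2066} = \frac{25279}{9453}$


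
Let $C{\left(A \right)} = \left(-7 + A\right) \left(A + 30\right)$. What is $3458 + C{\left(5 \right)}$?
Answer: $3388$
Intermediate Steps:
$C{\left(A \right)} = \left(-7 + A\right) \left(30 + A\right)$
$3458 + C{\left(5 \right)} = 3458 + \left(-210 + 5^{2} + 23 \cdot 5\right) = 3458 + \left(-210 + 25 + 115\right) = 3458 - 70 = 3388$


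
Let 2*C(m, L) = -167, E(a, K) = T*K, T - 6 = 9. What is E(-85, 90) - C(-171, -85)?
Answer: 2867/2 ≈ 1433.5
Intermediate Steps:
T = 15 (T = 6 + 9 = 15)
E(a, K) = 15*K
C(m, L) = -167/2 (C(m, L) = (1/2)*(-167) = -167/2)
E(-85, 90) - C(-171, -85) = 15*90 - 1*(-167/2) = 1350 + 167/2 = 2867/2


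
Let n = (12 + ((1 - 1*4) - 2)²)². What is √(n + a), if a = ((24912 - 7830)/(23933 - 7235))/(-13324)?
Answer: √3889141305815113/1685486 ≈ 37.000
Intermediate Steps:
n = 1369 (n = (12 + ((1 - 4) - 2)²)² = (12 + (-3 - 2)²)² = (12 + (-5)²)² = (12 + 25)² = 37² = 1369)
a = -2847/37080692 (a = (17082/16698)*(-1/13324) = (17082*(1/16698))*(-1/13324) = (2847/2783)*(-1/13324) = -2847/37080692 ≈ -7.6778e-5)
√(n + a) = √(1369 - 2847/37080692) = √(50763464501/37080692) = √3889141305815113/1685486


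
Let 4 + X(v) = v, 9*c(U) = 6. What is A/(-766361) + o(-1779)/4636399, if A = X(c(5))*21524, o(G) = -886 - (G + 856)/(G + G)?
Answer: 1181138511050089/12642126820830762 ≈ 0.093429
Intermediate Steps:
c(U) = ⅔ (c(U) = (⅑)*6 = ⅔)
X(v) = -4 + v
o(G) = -886 - (856 + G)/(2*G)
A = -215240/3 (A = (-4 + ⅔)*21524 = -10/3*21524 = -215240/3 ≈ -71747.)
A/(-766361) + o(-1779)/4636399 = -215240/3/(-766361) + (-1773/2 - 428/(-1779))/4636399 = -215240/3*(-1/766361) + (-1773/2 - 428*(-1/1779))*(1/4636399) = 215240/2299083 + (-1773/2 + 428/1779)*(1/4636399) = 215240/2299083 - 3153311/3558*1/4636399 = 215240/2299083 - 3153311/16496307642 = 1181138511050089/12642126820830762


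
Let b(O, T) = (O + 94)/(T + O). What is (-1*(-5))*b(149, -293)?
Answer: -135/16 ≈ -8.4375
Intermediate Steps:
b(O, T) = (94 + O)/(O + T)
(-1*(-5))*b(149, -293) = (-1*(-5))*((94 + 149)/(149 - 293)) = 5*(243/(-144)) = 5*(-1/144*243) = 5*(-27/16) = -135/16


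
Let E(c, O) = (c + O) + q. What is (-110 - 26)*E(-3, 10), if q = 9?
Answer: -2176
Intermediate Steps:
E(c, O) = 9 + O + c (E(c, O) = (c + O) + 9 = (O + c) + 9 = 9 + O + c)
(-110 - 26)*E(-3, 10) = (-110 - 26)*(9 + 10 - 3) = -136*16 = -2176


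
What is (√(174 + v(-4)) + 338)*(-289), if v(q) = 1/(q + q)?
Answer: -97682 - 289*√2782/4 ≈ -1.0149e+5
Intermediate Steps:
v(q) = 1/(2*q)
(√(174 + v(-4)) + 338)*(-289) = (√(174 + (½)/(-4)) + 338)*(-289) = (√(174 + (½)*(-¼)) + 338)*(-289) = (√(174 - ⅛) + 338)*(-289) = (√(1391/8) + 338)*(-289) = (√2782/4 + 338)*(-289) = (338 + √2782/4)*(-289) = -97682 - 289*√2782/4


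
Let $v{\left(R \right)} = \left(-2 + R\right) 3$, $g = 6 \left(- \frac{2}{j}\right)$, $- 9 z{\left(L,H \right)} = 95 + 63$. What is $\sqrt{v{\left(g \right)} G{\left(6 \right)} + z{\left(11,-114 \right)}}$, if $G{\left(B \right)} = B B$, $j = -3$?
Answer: $\frac{\sqrt{1786}}{3} \approx 14.087$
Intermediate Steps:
$G{\left(B \right)} = B^{2}$
$z{\left(L,H \right)} = - \frac{158}{9}$ ($z{\left(L,H \right)} = - \frac{95 + 63}{9} = \left(- \frac{1}{9}\right) 158 = - \frac{158}{9}$)
$g = 4$ ($g = 6 \left(- \frac{2}{-3}\right) = 6 \left(\left(-2\right) \left(- \frac{1}{3}\right)\right) = 6 \cdot \frac{2}{3} = 4$)
$v{\left(R \right)} = -6 + 3 R$
$\sqrt{v{\left(g \right)} G{\left(6 \right)} + z{\left(11,-114 \right)}} = \sqrt{\left(-6 + 3 \cdot 4\right) 6^{2} - \frac{158}{9}} = \sqrt{\left(-6 + 12\right) 36 - \frac{158}{9}} = \sqrt{6 \cdot 36 - \frac{158}{9}} = \sqrt{216 - \frac{158}{9}} = \sqrt{\frac{1786}{9}} = \frac{\sqrt{1786}}{3}$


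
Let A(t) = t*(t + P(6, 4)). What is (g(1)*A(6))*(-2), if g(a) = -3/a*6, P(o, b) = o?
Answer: 2592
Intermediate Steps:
g(a) = -18/a
A(t) = t*(6 + t) (A(t) = t*(t + 6) = t*(6 + t))
(g(1)*A(6))*(-2) = ((-18/1)*(6*(6 + 6)))*(-2) = ((-18*1)*(6*12))*(-2) = -18*72*(-2) = -1296*(-2) = 2592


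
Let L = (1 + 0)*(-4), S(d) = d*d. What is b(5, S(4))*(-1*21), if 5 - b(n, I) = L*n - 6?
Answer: -651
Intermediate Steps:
S(d) = d**2
L = -4 (L = 1*(-4) = -4)
b(n, I) = 11 + 4*n (b(n, I) = 5 - (-4*n - 6) = 5 - (-6 - 4*n) = 5 + (6 + 4*n) = 11 + 4*n)
b(5, S(4))*(-1*21) = (11 + 4*5)*(-1*21) = (11 + 20)*(-21) = 31*(-21) = -651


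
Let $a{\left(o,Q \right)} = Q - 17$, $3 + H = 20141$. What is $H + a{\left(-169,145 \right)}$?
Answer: $20266$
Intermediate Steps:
$H = 20138$ ($H = -3 + 20141 = 20138$)
$a{\left(o,Q \right)} = -17 + Q$ ($a{\left(o,Q \right)} = Q - 17 = -17 + Q$)
$H + a{\left(-169,145 \right)} = 20138 + \left(-17 + 145\right) = 20138 + 128 = 20266$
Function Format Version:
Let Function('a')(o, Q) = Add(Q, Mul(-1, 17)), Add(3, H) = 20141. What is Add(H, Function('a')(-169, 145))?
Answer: 20266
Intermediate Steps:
H = 20138 (H = Add(-3, 20141) = 20138)
Function('a')(o, Q) = Add(-17, Q) (Function('a')(o, Q) = Add(Q, -17) = Add(-17, Q))
Add(H, Function('a')(-169, 145)) = Add(20138, Add(-17, 145)) = Add(20138, 128) = 20266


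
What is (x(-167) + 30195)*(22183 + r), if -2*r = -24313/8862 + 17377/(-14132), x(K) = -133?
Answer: 41762108689479127/62618892 ≈ 6.6693e+8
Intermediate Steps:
r = 248793145/125237784 (r = -(-24313/8862 + 17377/(-14132))/2 = -(-24313*1/8862 + 17377*(-1/14132))/2 = -(-24313/8862 - 17377/14132)/2 = -1/2*(-248793145/62618892) = 248793145/125237784 ≈ 1.9866)
(x(-167) + 30195)*(22183 + r) = (-133 + 30195)*(22183 + 248793145/125237784) = 30062*(2778398555617/125237784) = 41762108689479127/62618892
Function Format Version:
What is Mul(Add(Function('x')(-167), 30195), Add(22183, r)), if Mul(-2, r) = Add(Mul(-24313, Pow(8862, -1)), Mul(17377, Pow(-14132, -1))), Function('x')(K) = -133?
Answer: Rational(41762108689479127, 62618892) ≈ 6.6693e+8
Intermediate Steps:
r = Rational(248793145, 125237784) (r = Mul(Rational(-1, 2), Add(Mul(-24313, Pow(8862, -1)), Mul(17377, Pow(-14132, -1)))) = Mul(Rational(-1, 2), Add(Mul(-24313, Rational(1, 8862)), Mul(17377, Rational(-1, 14132)))) = Mul(Rational(-1, 2), Add(Rational(-24313, 8862), Rational(-17377, 14132))) = Mul(Rational(-1, 2), Rational(-248793145, 62618892)) = Rational(248793145, 125237784) ≈ 1.9866)
Mul(Add(Function('x')(-167), 30195), Add(22183, r)) = Mul(Add(-133, 30195), Add(22183, Rational(248793145, 125237784))) = Mul(30062, Rational(2778398555617, 125237784)) = Rational(41762108689479127, 62618892)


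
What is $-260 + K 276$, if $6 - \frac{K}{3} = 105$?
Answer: $-82232$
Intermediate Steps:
$K = -297$ ($K = 18 - 315 = -297$)
$-260 + K 276 = -260 - 81972 = -82232$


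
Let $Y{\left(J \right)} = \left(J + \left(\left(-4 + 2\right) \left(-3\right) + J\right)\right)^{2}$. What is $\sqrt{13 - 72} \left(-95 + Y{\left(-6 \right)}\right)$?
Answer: $- 59 i \sqrt{59} \approx - 453.19 i$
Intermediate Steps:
$Y{\left(J \right)} = \left(6 + 2 J\right)^{2}$ ($Y{\left(J \right)} = \left(J + \left(\left(-2\right) \left(-3\right) + J\right)\right)^{2} = \left(J + \left(6 + J\right)\right)^{2} = \left(6 + 2 J\right)^{2}$)
$\sqrt{13 - 72} \left(-95 + Y{\left(-6 \right)}\right) = \sqrt{13 - 72} \left(-95 + 4 \left(3 - 6\right)^{2}\right) = \sqrt{-59} \left(-95 + 4 \left(-3\right)^{2}\right) = i \sqrt{59} \left(-95 + 4 \cdot 9\right) = i \sqrt{59} \left(-95 + 36\right) = i \sqrt{59} \left(-59\right) = - 59 i \sqrt{59}$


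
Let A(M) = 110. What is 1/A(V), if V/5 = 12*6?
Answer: 1/110 ≈ 0.0090909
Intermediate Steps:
V = 360 (V = 5*(12*6) = 5*72 = 360)
1/A(V) = 1/110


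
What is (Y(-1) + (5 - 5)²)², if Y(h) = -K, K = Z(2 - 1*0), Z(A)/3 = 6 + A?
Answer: 576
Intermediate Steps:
Z(A) = 18 + 3*A (Z(A) = 3*(6 + A) = 18 + 3*A)
K = 24 (K = 18 + 3*(2 - 1*0) = 18 + 3*(2 + 0) = 18 + 3*2 = 18 + 6 = 24)
Y(h) = -24 (Y(h) = -1*24 = -24)
(Y(-1) + (5 - 5)²)² = (-24 + (5 - 5)²)² = (-24 + 0²)² = (-24 + 0)² = (-24)² = 576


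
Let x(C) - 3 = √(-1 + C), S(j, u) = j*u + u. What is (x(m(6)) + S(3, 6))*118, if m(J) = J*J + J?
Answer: 3186 + 118*√41 ≈ 3941.6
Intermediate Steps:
S(j, u) = u + j*u
m(J) = J + J² (m(J) = J² + J = J + J²)
x(C) = 3 + √(-1 + C)
(x(m(6)) + S(3, 6))*118 = ((3 + √(-1 + 6*(1 + 6))) + 6*(1 + 3))*118 = ((3 + √(-1 + 6*7)) + 6*4)*118 = ((3 + √(-1 + 42)) + 24)*118 = ((3 + √41) + 24)*118 = (27 + √41)*118 = 3186 + 118*√41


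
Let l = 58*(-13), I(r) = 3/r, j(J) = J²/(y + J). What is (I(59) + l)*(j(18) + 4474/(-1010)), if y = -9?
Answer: -709192469/29795 ≈ -23802.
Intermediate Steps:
j(J) = J²/(-9 + J)
l = -754
(I(59) + l)*(j(18) + 4474/(-1010)) = (3/59 - 754)*(18²/(-9 + 18) + 4474/(-1010)) = (3*(1/59) - 754)*(324/9 + 4474*(-1/1010)) = (3/59 - 754)*(324*(⅑) - 2237/505) = -44483*(36 - 2237/505)/59 = -44483/59*15943/505 = -709192469/29795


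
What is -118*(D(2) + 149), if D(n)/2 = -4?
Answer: -16638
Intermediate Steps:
D(n) = -8 (D(n) = 2*(-4) = -8)
-118*(D(2) + 149) = -118*(-8 + 149) = -118*141 = -16638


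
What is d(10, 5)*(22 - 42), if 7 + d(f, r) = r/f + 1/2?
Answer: 120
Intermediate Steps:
d(f, r) = -13/2 + r/f (d(f, r) = -7 + (r/f + 1/2) = -7 + (r/f + 1*(½)) = -7 + (r/f + ½) = -7 + (½ + r/f) = -13/2 + r/f)
d(10, 5)*(22 - 42) = (-13/2 + 5/10)*(22 - 42) = (-13/2 + 5*(⅒))*(-20) = (-13/2 + ½)*(-20) = -6*(-20) = 120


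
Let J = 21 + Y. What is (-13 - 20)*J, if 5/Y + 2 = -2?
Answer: -2607/4 ≈ -651.75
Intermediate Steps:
Y = -5/4 (Y = 5/(-2 - 2) = 5/(-4) = 5*(-1/4) = -5/4 ≈ -1.2500)
J = 79/4 (J = 21 - 5/4 = 79/4 ≈ 19.750)
(-13 - 20)*J = (-13 - 20)*(79/4) = -33*79/4 = -2607/4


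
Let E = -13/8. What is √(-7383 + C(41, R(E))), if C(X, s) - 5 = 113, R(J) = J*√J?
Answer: I*√7265 ≈ 85.235*I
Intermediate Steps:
E = -13/8 (E = -13*⅛ = -13/8 ≈ -1.6250)
R(J) = J^(3/2)
C(X, s) = 118 (C(X, s) = 5 + 113 = 118)
√(-7383 + C(41, R(E))) = √(-7383 + 118) = √(-7265) = I*√7265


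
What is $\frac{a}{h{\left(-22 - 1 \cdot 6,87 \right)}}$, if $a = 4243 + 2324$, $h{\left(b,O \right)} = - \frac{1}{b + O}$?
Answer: $-387453$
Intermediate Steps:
$h{\left(b,O \right)} = - \frac{1}{O + b}$
$a = 6567$
$\frac{a}{h{\left(-22 - 1 \cdot 6,87 \right)}} = \frac{6567}{\left(-1\right) \frac{1}{87 - \left(22 + 1 \cdot 6\right)}} = \frac{6567}{\left(-1\right) \frac{1}{87 - 28}} = \frac{6567}{\left(-1\right) \frac{1}{59}} = \frac{6567}{- \frac{1}{59}} = 6567 \left(-59\right) = -387453$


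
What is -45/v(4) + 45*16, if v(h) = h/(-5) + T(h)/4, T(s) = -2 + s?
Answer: 870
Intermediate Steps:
v(h) = -½ + h/20 (v(h) = h/(-5) + (-2 + h)/4 = h*(-⅕) + (-2 + h)*(¼) = -h/5 + (-½ + h/4) = -½ + h/20)
-45/v(4) + 45*16 = -45/(-½ + (1/20)*4) + 45*16 = -45/(-½ + ⅕) + 720 = -45/(-3/10) + 720 = -45*(-10/3) + 720 = 150 + 720 = 870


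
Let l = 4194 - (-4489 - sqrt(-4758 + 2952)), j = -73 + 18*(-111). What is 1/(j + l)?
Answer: 1102/7286725 - I*sqrt(1806)/43720350 ≈ 0.00015123 - 9.7202e-7*I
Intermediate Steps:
j = -2071 (j = -73 - 1998 = -2071)
l = 8683 + I*sqrt(1806) (l = 4194 - (-4489 - sqrt(-1806)) = 4194 - (-4489 - I*sqrt(1806)) = 4194 + (4489 + I*sqrt(1806)) = 8683 + I*sqrt(1806) ≈ 8683.0 + 42.497*I)
1/(j + l) = 1/(-2071 + (8683 + I*sqrt(1806))) = 1/(6612 + I*sqrt(1806))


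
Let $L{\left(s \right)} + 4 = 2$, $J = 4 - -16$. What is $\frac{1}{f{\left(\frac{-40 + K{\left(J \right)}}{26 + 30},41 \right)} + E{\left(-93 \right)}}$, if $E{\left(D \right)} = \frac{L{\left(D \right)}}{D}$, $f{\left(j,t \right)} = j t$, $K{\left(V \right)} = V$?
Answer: $- \frac{1302}{19037} \approx -0.068393$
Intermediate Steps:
$J = 20$ ($J = 4 + 16 = 20$)
$L{\left(s \right)} = -2$ ($L{\left(s \right)} = -4 + 2 = -2$)
$E{\left(D \right)} = - \frac{2}{D}$
$\frac{1}{f{\left(\frac{-40 + K{\left(J \right)}}{26 + 30},41 \right)} + E{\left(-93 \right)}} = \frac{1}{\frac{-40 + 20}{26 + 30} \cdot 41 - \frac{2}{-93}} = \frac{1}{- \frac{20}{56} \cdot 41 - - \frac{2}{93}} = \frac{1}{\left(-20\right) \frac{1}{56} \cdot 41 + \frac{2}{93}} = \frac{1}{\left(- \frac{5}{14}\right) 41 + \frac{2}{93}} = \frac{1}{- \frac{205}{14} + \frac{2}{93}} = \frac{1}{- \frac{19037}{1302}} = - \frac{1302}{19037}$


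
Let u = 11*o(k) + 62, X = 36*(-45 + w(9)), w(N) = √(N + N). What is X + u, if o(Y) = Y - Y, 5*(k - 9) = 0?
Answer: -1558 + 108*√2 ≈ -1405.3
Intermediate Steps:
k = 9 (k = 9 + (⅕)*0 = 9 + 0 = 9)
o(Y) = 0
w(N) = √2*√N (w(N) = √(2*N) = √2*√N)
X = -1620 + 108*√2 (X = 36*(-45 + √2*√9) = 36*(-45 + √2*3) = 36*(-45 + 3*√2) = -1620 + 108*√2 ≈ -1467.3)
u = 62 (u = 11*0 + 62 = 0 + 62 = 62)
X + u = (-1620 + 108*√2) + 62 = -1558 + 108*√2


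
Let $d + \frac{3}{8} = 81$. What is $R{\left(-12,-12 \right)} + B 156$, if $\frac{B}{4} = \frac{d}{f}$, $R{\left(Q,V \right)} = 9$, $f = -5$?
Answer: $-10053$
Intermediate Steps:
$d = \frac{645}{8}$ ($d = - \frac{3}{8} + 81 = \frac{645}{8} \approx 80.625$)
$B = - \frac{129}{2}$ ($B = 4 \frac{645}{8 \left(-5\right)} = 4 \cdot \frac{645}{8} \left(- \frac{1}{5}\right) = 4 \left(- \frac{129}{8}\right) = - \frac{129}{2} \approx -64.5$)
$R{\left(-12,-12 \right)} + B 156 = 9 - 10062 = -10053$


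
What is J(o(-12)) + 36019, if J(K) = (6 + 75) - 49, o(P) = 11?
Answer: 36051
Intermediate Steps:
J(K) = 32 (J(K) = 81 - 49 = 32)
J(o(-12)) + 36019 = 32 + 36019 = 36051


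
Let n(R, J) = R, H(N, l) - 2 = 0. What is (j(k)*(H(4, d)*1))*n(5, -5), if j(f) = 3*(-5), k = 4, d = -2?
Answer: -150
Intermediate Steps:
H(N, l) = 2 (H(N, l) = 2 + 0 = 2)
j(f) = -15
(j(k)*(H(4, d)*1))*n(5, -5) = -30*5 = -150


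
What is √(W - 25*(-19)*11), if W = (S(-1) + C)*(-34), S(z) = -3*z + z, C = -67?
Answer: √7435 ≈ 86.226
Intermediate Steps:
S(z) = -2*z
W = 2210 (W = (-2*(-1) - 67)*(-34) = (2 - 67)*(-34) = -65*(-34) = 2210)
√(W - 25*(-19)*11) = √(2210 - 25*(-19)*11) = √(2210 + 475*11) = √(2210 + 5225) = √7435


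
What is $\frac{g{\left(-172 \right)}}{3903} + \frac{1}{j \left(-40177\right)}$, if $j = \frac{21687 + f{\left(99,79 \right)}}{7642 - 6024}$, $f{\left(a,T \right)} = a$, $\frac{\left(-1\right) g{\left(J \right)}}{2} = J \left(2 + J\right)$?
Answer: $- \frac{8531220588269}{569380127361} \approx -14.983$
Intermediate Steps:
$g{\left(J \right)} = - 2 J \left(2 + J\right)$
$j = \frac{10893}{809}$ ($j = \frac{21687 + 99}{7642 - 6024} = \frac{21786}{1618} = 21786 \cdot \frac{1}{1618} = \frac{10893}{809} \approx 13.465$)
$\frac{g{\left(-172 \right)}}{3903} + \frac{1}{j \left(-40177\right)} = \frac{\left(-2\right) \left(-172\right) \left(2 - 172\right)}{3903} + \frac{1}{\frac{10893}{809} \left(-40177\right)} = \left(-2\right) \left(-172\right) \left(-170\right) \frac{1}{3903} + \frac{809}{10893} \left(- \frac{1}{40177}\right) = \left(-58480\right) \frac{1}{3903} - \frac{809}{437648061} = - \frac{58480}{3903} - \frac{809}{437648061} = - \frac{8531220588269}{569380127361}$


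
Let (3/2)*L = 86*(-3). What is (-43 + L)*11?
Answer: -2365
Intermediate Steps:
L = -172 (L = 2*(86*(-3))/3 = (⅔)*(-258) = -172)
(-43 + L)*11 = (-43 - 172)*11 = -215*11 = -2365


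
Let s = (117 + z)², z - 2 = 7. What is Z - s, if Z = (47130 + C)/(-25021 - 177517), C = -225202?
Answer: -1607657608/101269 ≈ -15875.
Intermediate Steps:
z = 9 (z = 2 + 7 = 9)
Z = 89036/101269 (Z = (47130 - 225202)/(-25021 - 177517) = -178072/(-202538) = -178072*(-1/202538) = 89036/101269 ≈ 0.87920)
s = 15876 (s = (117 + 9)² = 126² = 15876)
Z - s = 89036/101269 - 1*15876 = 89036/101269 - 15876 = -1607657608/101269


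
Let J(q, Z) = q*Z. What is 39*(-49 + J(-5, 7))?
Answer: -3276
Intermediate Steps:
J(q, Z) = Z*q
39*(-49 + J(-5, 7)) = 39*(-49 + 7*(-5)) = 39*(-49 - 35) = 39*(-84) = -3276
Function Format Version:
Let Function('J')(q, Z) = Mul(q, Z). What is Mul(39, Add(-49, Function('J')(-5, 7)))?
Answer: -3276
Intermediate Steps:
Function('J')(q, Z) = Mul(Z, q)
Mul(39, Add(-49, Function('J')(-5, 7))) = Mul(39, Add(-49, Mul(7, -5))) = Mul(39, Add(-49, -35)) = Mul(39, -84) = -3276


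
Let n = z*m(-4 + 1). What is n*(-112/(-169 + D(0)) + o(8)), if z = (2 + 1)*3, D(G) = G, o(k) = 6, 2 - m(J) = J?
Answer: 50670/169 ≈ 299.82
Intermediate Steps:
m(J) = 2 - J
z = 9 (z = 3*3 = 9)
n = 45 (n = 9*(2 - (-4 + 1)) = 9*(2 - 1*(-3)) = 9*(2 + 3) = 9*5 = 45)
n*(-112/(-169 + D(0)) + o(8)) = 45*(-112/(-169 + 0) + 6) = 45*(-112/(-169) + 6) = 45*(-1/169*(-112) + 6) = 45*(112/169 + 6) = 45*(1126/169) = 50670/169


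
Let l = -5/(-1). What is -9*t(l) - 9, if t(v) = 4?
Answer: -45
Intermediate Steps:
l = 5 (l = -5*(-1) = 5)
-9*t(l) - 9 = -9*4 - 9 = -36 - 9 = -45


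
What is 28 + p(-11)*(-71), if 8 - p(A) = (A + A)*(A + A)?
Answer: 33824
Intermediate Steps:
p(A) = 8 - 4*A² (p(A) = 8 - (A + A)*(A + A) = 8 - 2*A*2*A = 8 - 4*A²)
28 + p(-11)*(-71) = 28 + (8 - 4*(-11)²)*(-71) = 28 + (8 - 4*121)*(-71) = 28 + (8 - 484)*(-71) = 28 - 476*(-71) = 28 + 33796 = 33824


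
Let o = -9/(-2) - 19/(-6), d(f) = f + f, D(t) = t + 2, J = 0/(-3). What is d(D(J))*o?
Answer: 92/3 ≈ 30.667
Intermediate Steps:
J = 0 (J = 0*(-⅓) = 0)
D(t) = 2 + t
d(f) = 2*f
o = 23/3 (o = -9*(-½) - 19*(-⅙) = 9/2 + 19/6 = 23/3 ≈ 7.6667)
d(D(J))*o = (2*(2 + 0))*(23/3) = (2*2)*(23/3) = 4*(23/3) = 92/3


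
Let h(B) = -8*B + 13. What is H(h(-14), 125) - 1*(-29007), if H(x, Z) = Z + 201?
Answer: 29333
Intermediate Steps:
h(B) = 13 - 8*B
H(x, Z) = 201 + Z
H(h(-14), 125) - 1*(-29007) = (201 + 125) - 1*(-29007) = 326 + 29007 = 29333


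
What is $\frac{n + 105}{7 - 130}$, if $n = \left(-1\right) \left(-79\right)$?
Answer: $- \frac{184}{123} \approx -1.4959$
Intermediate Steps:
$n = 79$
$\frac{n + 105}{7 - 130} = \frac{79 + 105}{7 - 130} = \frac{1}{-123} \cdot 184 = \left(- \frac{1}{123}\right) 184 = - \frac{184}{123}$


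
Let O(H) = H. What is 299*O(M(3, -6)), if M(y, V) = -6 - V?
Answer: 0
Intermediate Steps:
299*O(M(3, -6)) = 299*(-6 - 1*(-6)) = 299*(-6 + 6) = 299*0 = 0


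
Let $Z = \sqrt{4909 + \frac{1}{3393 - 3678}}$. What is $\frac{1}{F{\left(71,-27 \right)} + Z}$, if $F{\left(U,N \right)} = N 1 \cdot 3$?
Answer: $- \frac{23085}{470821} - \frac{2 \sqrt{99683310}}{470821} \approx -0.091443$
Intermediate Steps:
$Z = \frac{2 \sqrt{99683310}}{285}$ ($Z = \sqrt{4909 + \frac{1}{-285}} = \sqrt{4909 - \frac{1}{285}} = \sqrt{\frac{1399064}{285}} = \frac{2 \sqrt{99683310}}{285} \approx 70.064$)
$F{\left(U,N \right)} = 3 N$ ($F{\left(U,N \right)} = N 3 = 3 N$)
$\frac{1}{F{\left(71,-27 \right)} + Z} = \frac{1}{3 \left(-27\right) + \frac{2 \sqrt{99683310}}{285}} = \frac{1}{-81 + \frac{2 \sqrt{99683310}}{285}}$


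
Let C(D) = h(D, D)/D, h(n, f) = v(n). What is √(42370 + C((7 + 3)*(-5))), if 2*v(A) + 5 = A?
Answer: 37*√3095/10 ≈ 205.84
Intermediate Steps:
v(A) = -5/2 + A/2
h(n, f) = -5/2 + n/2
C(D) = (-5/2 + D/2)/D
√(42370 + C((7 + 3)*(-5))) = √(42370 + (-5 + (7 + 3)*(-5))/(2*(((7 + 3)*(-5))))) = √(42370 + (-5 + 10*(-5))/(2*((10*(-5))))) = √(42370 + (½)*(-5 - 50)/(-50)) = √(42370 + (½)*(-1/50)*(-55)) = √(42370 + 11/20) = √(847411/20) = 37*√3095/10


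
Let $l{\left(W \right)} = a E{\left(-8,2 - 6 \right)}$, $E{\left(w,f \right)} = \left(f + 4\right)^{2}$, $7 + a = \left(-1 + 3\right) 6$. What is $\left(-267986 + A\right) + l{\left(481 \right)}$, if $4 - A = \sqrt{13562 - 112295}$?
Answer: $-267982 - i \sqrt{98733} \approx -2.6798 \cdot 10^{5} - 314.22 i$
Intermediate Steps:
$a = 5$ ($a = -7 + \left(-1 + 3\right) 6 = -7 + 2 \cdot 6 = -7 + 12 = 5$)
$E{\left(w,f \right)} = \left(4 + f\right)^{2}$
$l{\left(W \right)} = 0$ ($l{\left(W \right)} = 5 \left(4 + \left(2 - 6\right)\right)^{2} = 5 \left(4 - 4\right)^{2} = 5 \cdot 0^{2} = 5 \cdot 0 = 0$)
$A = 4 - i \sqrt{98733}$ ($A = 4 - \sqrt{13562 - 112295} = 4 - \sqrt{-98733} = 4 - i \sqrt{98733} \approx 4.0 - 314.22 i$)
$\left(-267986 + A\right) + l{\left(481 \right)} = \left(-267986 + \left(4 - i \sqrt{98733}\right)\right) + 0 = \left(-267982 - i \sqrt{98733}\right) + 0 = -267982 - i \sqrt{98733}$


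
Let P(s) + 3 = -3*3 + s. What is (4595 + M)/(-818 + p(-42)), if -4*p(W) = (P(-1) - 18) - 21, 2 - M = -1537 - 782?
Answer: -988/115 ≈ -8.5913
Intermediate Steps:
P(s) = -12 + s (P(s) = -3 + (-3*3 + s) = -3 + (-9 + s) = -12 + s)
M = 2321 (M = 2 - (-1537 - 782) = 2 - 1*(-2319) = 2 + 2319 = 2321)
p(W) = 13 (p(W) = -(((-12 - 1) - 18) - 21)/4 = -((-13 - 18) - 21)/4 = -(-31 - 21)/4 = -¼*(-52) = 13)
(4595 + M)/(-818 + p(-42)) = (4595 + 2321)/(-818 + 13) = 6916/(-805) = 6916*(-1/805) = -988/115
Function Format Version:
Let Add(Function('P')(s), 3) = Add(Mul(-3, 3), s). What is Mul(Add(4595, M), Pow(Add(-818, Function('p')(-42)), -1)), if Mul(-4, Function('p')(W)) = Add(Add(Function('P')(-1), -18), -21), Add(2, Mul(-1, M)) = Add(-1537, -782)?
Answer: Rational(-988, 115) ≈ -8.5913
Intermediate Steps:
Function('P')(s) = Add(-12, s) (Function('P')(s) = Add(-3, Add(Mul(-3, 3), s)) = Add(-3, Add(-9, s)) = Add(-12, s))
M = 2321 (M = Add(2, Mul(-1, Add(-1537, -782))) = Add(2, Mul(-1, -2319)) = Add(2, 2319) = 2321)
Function('p')(W) = 13 (Function('p')(W) = Mul(Rational(-1, 4), Add(Add(Add(-12, -1), -18), -21)) = Mul(Rational(-1, 4), Add(Add(-13, -18), -21)) = Mul(Rational(-1, 4), Add(-31, -21)) = Mul(Rational(-1, 4), -52) = 13)
Mul(Add(4595, M), Pow(Add(-818, Function('p')(-42)), -1)) = Mul(Add(4595, 2321), Pow(Add(-818, 13), -1)) = Mul(6916, Pow(-805, -1)) = Mul(6916, Rational(-1, 805)) = Rational(-988, 115)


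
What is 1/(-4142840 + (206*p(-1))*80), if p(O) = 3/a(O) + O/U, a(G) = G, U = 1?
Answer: -1/4208760 ≈ -2.3760e-7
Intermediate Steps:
p(O) = O + 3/O (p(O) = 3/O + O/1 = 3/O + O*1 = 3/O + O = O + 3/O)
1/(-4142840 + (206*p(-1))*80) = 1/(-4142840 + (206*(-1 + 3/(-1)))*80) = 1/(-4142840 + (206*(-1 + 3*(-1)))*80) = 1/(-4142840 + (206*(-1 - 3))*80) = 1/(-4142840 + (206*(-4))*80) = 1/(-4142840 - 824*80) = 1/(-4142840 - 65920) = 1/(-4208760) = -1/4208760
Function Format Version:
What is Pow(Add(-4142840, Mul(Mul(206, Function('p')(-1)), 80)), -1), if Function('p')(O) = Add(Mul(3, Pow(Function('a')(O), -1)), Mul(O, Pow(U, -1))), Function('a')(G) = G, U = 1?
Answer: Rational(-1, 4208760) ≈ -2.3760e-7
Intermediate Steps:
Function('p')(O) = Add(O, Mul(3, Pow(O, -1))) (Function('p')(O) = Add(Mul(3, Pow(O, -1)), Mul(O, Pow(1, -1))) = Add(Mul(3, Pow(O, -1)), Mul(O, 1)) = Add(Mul(3, Pow(O, -1)), O) = Add(O, Mul(3, Pow(O, -1))))
Pow(Add(-4142840, Mul(Mul(206, Function('p')(-1)), 80)), -1) = Pow(Add(-4142840, Mul(Mul(206, Add(-1, Mul(3, Pow(-1, -1)))), 80)), -1) = Pow(Add(-4142840, Mul(Mul(206, Add(-1, Mul(3, -1))), 80)), -1) = Pow(Add(-4142840, Mul(Mul(206, Add(-1, -3)), 80)), -1) = Pow(Add(-4142840, Mul(Mul(206, -4), 80)), -1) = Pow(Add(-4142840, Mul(-824, 80)), -1) = Pow(Add(-4142840, -65920), -1) = Pow(-4208760, -1) = Rational(-1, 4208760)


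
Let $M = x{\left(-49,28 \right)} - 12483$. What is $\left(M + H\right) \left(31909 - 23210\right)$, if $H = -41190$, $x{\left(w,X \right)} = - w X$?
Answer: $-454966399$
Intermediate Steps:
$x{\left(w,X \right)} = - X w$
$M = -11111$ ($M = \left(-1\right) 28 \left(-49\right) - 12483 = 1372 - 12483 = -11111$)
$\left(M + H\right) \left(31909 - 23210\right) = \left(-11111 - 41190\right) \left(31909 - 23210\right) = \left(-52301\right) 8699 = -454966399$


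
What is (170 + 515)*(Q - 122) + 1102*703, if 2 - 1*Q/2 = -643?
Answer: 1574786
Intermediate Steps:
Q = 1290 (Q = 4 - 2*(-643) = 4 + 1286 = 1290)
(170 + 515)*(Q - 122) + 1102*703 = (170 + 515)*(1290 - 122) + 1102*703 = 685*1168 + 774706 = 800080 + 774706 = 1574786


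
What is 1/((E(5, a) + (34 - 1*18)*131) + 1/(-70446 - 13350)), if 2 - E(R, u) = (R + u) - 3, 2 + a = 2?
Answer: 83796/175636415 ≈ 0.00047710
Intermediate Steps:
a = 0 (a = -2 + 2 = 0)
E(R, u) = 5 - R - u (E(R, u) = 2 - ((R + u) - 3) = 2 - (-3 + R + u) = 2 + (3 - R - u) = 5 - R - u)
1/((E(5, a) + (34 - 1*18)*131) + 1/(-70446 - 13350)) = 1/(((5 - 1*5 - 1*0) + (34 - 1*18)*131) + 1/(-70446 - 13350)) = 1/(((5 - 5 + 0) + (34 - 18)*131) + 1/(-83796)) = 1/((0 + 16*131) - 1/83796) = 1/((0 + 2096) - 1/83796) = 1/(2096 - 1/83796) = 1/(175636415/83796) = 83796/175636415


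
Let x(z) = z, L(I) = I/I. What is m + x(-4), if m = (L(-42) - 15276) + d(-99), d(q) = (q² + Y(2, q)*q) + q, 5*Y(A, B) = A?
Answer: -28083/5 ≈ -5616.6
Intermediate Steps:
L(I) = 1
Y(A, B) = A/5
d(q) = q² + 7*q/5 (d(q) = (q² + ((⅕)*2)*q) + q = (q² + 2*q/5) + q = q² + 7*q/5)
m = -28063/5 (m = (1 - 15276) + (⅕)*(-99)*(7 + 5*(-99)) = -15275 + (⅕)*(-99)*(7 - 495) = -15275 + (⅕)*(-99)*(-488) = -15275 + 48312/5 = -28063/5 ≈ -5612.6)
m + x(-4) = -28063/5 - 4 = -28083/5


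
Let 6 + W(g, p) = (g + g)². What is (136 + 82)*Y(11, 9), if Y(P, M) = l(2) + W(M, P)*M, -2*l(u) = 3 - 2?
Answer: 623807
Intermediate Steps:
W(g, p) = -6 + 4*g² (W(g, p) = -6 + (g + g)² = -6 + (2*g)² = -6 + 4*g²)
l(u) = -½ (l(u) = -(3 - 2)/2 = -½*1 = -½)
Y(P, M) = -½ + M*(-6 + 4*M²) (Y(P, M) = -½ + (-6 + 4*M²)*M = -½ + M*(-6 + 4*M²))
(136 + 82)*Y(11, 9) = (136 + 82)*(-½ - 6*9 + 4*9³) = 218*(-½ - 54 + 4*729) = 218*(-½ - 54 + 2916) = 218*(5723/2) = 623807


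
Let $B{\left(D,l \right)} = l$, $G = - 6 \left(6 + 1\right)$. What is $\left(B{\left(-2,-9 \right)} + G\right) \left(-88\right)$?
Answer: $4488$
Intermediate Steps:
$G = -42$ ($G = \left(-6\right) 7 = -42$)
$\left(B{\left(-2,-9 \right)} + G\right) \left(-88\right) = \left(-9 - 42\right) \left(-88\right) = \left(-51\right) \left(-88\right) = 4488$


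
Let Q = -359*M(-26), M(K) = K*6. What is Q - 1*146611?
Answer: -90607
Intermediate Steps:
M(K) = 6*K
Q = 56004 (Q = -2154*(-26) = -359*(-156) = 56004)
Q - 1*146611 = 56004 - 1*146611 = 56004 - 146611 = -90607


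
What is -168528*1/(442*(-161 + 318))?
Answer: -84264/34697 ≈ -2.4286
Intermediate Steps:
-168528*1/(442*(-161 + 318)) = -168528/(442*157) = -168528/69394 = -168528*1/69394 = -84264/34697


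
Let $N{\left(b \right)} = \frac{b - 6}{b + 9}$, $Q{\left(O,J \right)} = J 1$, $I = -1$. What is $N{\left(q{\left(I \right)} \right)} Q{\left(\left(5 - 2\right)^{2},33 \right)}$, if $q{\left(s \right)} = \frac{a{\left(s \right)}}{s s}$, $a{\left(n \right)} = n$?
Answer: $- \frac{231}{8} \approx -28.875$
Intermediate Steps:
$Q{\left(O,J \right)} = J$
$q{\left(s \right)} = \frac{1}{s}$ ($q{\left(s \right)} = \frac{s}{s s} = \frac{s}{s^{2}} = \frac{1}{s}$)
$N{\left(b \right)} = \frac{-6 + b}{9 + b}$
$N{\left(q{\left(I \right)} \right)} Q{\left(\left(5 - 2\right)^{2},33 \right)} = \frac{-6 + \frac{1}{-1}}{9 + \frac{1}{-1}} \cdot 33 = \frac{-6 - 1}{9 - 1} \cdot 33 = \frac{1}{8} \left(-7\right) 33 = \left(- \frac{7}{8}\right) 33 = - \frac{231}{8}$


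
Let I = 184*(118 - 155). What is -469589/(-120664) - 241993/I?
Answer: 2024800329/51342532 ≈ 39.437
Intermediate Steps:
I = -6808 (I = 184*(-37) = -6808)
-469589/(-120664) - 241993/I = -469589/(-120664) - 241993/(-6808) = -469589*(-1/120664) - 241993*(-1/6808) = 469589/120664 + 241993/6808 = 2024800329/51342532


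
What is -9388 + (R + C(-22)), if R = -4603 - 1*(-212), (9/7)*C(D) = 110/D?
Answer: -124046/9 ≈ -13783.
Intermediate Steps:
C(D) = 770/(9*D) (C(D) = 7*(110/D)/9 = 770/(9*D))
R = -4391 (R = -4603 + 212 = -4391)
-9388 + (R + C(-22)) = -9388 + (-4391 + (770/9)/(-22)) = -9388 + (-4391 + (770/9)*(-1/22)) = -9388 + (-4391 - 35/9) = -9388 - 39554/9 = -124046/9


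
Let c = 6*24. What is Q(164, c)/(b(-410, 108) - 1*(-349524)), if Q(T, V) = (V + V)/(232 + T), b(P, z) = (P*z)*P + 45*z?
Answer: 1/25450128 ≈ 3.9293e-8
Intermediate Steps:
b(P, z) = 45*z + z*P² (b(P, z) = z*P² + 45*z = 45*z + z*P²)
c = 144
Q(T, V) = 2*V/(232 + T) (Q(T, V) = (2*V)/(232 + T) = 2*V/(232 + T))
Q(164, c)/(b(-410, 108) - 1*(-349524)) = (2*144/(232 + 164))/(108*(45 + (-410)²) - 1*(-349524)) = (2*144/396)/(108*(45 + 168100) + 349524) = (2*144*(1/396))/(108*168145 + 349524) = 8/(11*(18159660 + 349524)) = (8/11)/18509184 = (8/11)*(1/18509184) = 1/25450128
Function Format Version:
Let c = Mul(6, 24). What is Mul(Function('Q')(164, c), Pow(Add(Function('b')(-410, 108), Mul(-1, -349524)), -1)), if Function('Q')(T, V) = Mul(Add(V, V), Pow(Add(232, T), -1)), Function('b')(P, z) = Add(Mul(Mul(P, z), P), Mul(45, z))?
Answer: Rational(1, 25450128) ≈ 3.9293e-8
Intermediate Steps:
Function('b')(P, z) = Add(Mul(45, z), Mul(z, Pow(P, 2))) (Function('b')(P, z) = Add(Mul(z, Pow(P, 2)), Mul(45, z)) = Add(Mul(45, z), Mul(z, Pow(P, 2))))
c = 144
Function('Q')(T, V) = Mul(2, V, Pow(Add(232, T), -1)) (Function('Q')(T, V) = Mul(Mul(2, V), Pow(Add(232, T), -1)) = Mul(2, V, Pow(Add(232, T), -1)))
Mul(Function('Q')(164, c), Pow(Add(Function('b')(-410, 108), Mul(-1, -349524)), -1)) = Mul(Mul(2, 144, Pow(Add(232, 164), -1)), Pow(Add(Mul(108, Add(45, Pow(-410, 2))), Mul(-1, -349524)), -1)) = Mul(Mul(2, 144, Pow(396, -1)), Pow(Add(Mul(108, Add(45, 168100)), 349524), -1)) = Mul(Mul(2, 144, Rational(1, 396)), Pow(Add(Mul(108, 168145), 349524), -1)) = Mul(Rational(8, 11), Pow(Add(18159660, 349524), -1)) = Mul(Rational(8, 11), Pow(18509184, -1)) = Mul(Rational(8, 11), Rational(1, 18509184)) = Rational(1, 25450128)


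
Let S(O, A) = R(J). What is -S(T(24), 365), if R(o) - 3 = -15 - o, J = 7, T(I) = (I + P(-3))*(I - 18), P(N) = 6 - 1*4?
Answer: 19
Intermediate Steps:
P(N) = 2 (P(N) = 6 - 4 = 2)
T(I) = (-18 + I)*(2 + I) (T(I) = (I + 2)*(I - 18) = (2 + I)*(-18 + I) = (-18 + I)*(2 + I))
R(o) = -12 - o (R(o) = 3 + (-15 - o) = -12 - o)
S(O, A) = -19 (S(O, A) = -12 - 1*7 = -12 - 7 = -19)
-S(T(24), 365) = -1*(-19) = 19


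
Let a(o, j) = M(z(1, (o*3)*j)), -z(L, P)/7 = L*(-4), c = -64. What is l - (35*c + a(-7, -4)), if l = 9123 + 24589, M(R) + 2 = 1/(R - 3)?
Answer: 898849/25 ≈ 35954.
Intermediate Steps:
z(L, P) = 28*L (z(L, P) = -7*L*(-4) = -(-28)*L = 28*L)
M(R) = -2 + 1/(-3 + R) (M(R) = -2 + 1/(R - 3) = -2 + 1/(-3 + R))
a(o, j) = -49/25 (a(o, j) = (7 - 56)/(-3 + 28*1) = (7 - 2*28)/(-3 + 28) = (7 - 56)/25 = (1/25)*(-49) = -49/25)
l = 33712
l - (35*c + a(-7, -4)) = 33712 - (35*(-64) - 49/25) = 33712 - (-2240 - 49/25) = 33712 - 1*(-56049/25) = 33712 + 56049/25 = 898849/25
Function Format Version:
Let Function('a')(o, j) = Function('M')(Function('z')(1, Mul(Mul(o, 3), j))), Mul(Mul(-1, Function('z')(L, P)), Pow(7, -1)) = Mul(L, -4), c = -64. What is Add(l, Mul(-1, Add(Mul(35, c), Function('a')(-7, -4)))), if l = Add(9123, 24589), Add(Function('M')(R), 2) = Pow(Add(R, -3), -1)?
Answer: Rational(898849, 25) ≈ 35954.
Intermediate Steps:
Function('z')(L, P) = Mul(28, L) (Function('z')(L, P) = Mul(-7, Mul(L, -4)) = Mul(-7, Mul(-4, L)) = Mul(28, L))
Function('M')(R) = Add(-2, Pow(Add(-3, R), -1)) (Function('M')(R) = Add(-2, Pow(Add(R, -3), -1)) = Add(-2, Pow(Add(-3, R), -1)))
Function('a')(o, j) = Rational(-49, 25) (Function('a')(o, j) = Mul(Pow(Add(-3, Mul(28, 1)), -1), Add(7, Mul(-2, Mul(28, 1)))) = Mul(Pow(Add(-3, 28), -1), Add(7, Mul(-2, 28))) = Mul(Pow(25, -1), Add(7, -56)) = Mul(Rational(1, 25), -49) = Rational(-49, 25))
l = 33712
Add(l, Mul(-1, Add(Mul(35, c), Function('a')(-7, -4)))) = Add(33712, Mul(-1, Add(Mul(35, -64), Rational(-49, 25)))) = Add(33712, Mul(-1, Add(-2240, Rational(-49, 25)))) = Add(33712, Mul(-1, Rational(-56049, 25))) = Add(33712, Rational(56049, 25)) = Rational(898849, 25)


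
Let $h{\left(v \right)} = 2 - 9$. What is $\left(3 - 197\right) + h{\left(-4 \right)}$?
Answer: $-201$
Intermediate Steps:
$h{\left(v \right)} = -7$ ($h{\left(v \right)} = 2 - 9 = -7$)
$\left(3 - 197\right) + h{\left(-4 \right)} = \left(3 - 197\right) - 7 = -194 - 7 = -201$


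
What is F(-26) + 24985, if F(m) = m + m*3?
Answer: 24881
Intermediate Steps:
F(m) = 4*m (F(m) = m + 3*m = 4*m)
F(-26) + 24985 = 4*(-26) + 24985 = -104 + 24985 = 24881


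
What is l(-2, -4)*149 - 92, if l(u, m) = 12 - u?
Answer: 1994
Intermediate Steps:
l(-2, -4)*149 - 92 = (12 - 1*(-2))*149 - 92 = (12 + 2)*149 - 92 = 14*149 - 92 = 2086 - 92 = 1994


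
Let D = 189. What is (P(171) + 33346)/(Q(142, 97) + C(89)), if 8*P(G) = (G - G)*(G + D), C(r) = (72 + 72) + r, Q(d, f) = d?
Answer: 33346/375 ≈ 88.923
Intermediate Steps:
C(r) = 144 + r
P(G) = 0 (P(G) = ((G - G)*(G + 189))/8 = (0*(189 + G))/8 = (⅛)*0 = 0)
(P(171) + 33346)/(Q(142, 97) + C(89)) = (0 + 33346)/(142 + (144 + 89)) = 33346/(142 + 233) = 33346/375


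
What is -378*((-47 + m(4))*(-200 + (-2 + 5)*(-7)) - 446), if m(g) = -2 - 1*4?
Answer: -4258926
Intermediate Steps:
m(g) = -6 (m(g) = -2 - 4 = -6)
-378*((-47 + m(4))*(-200 + (-2 + 5)*(-7)) - 446) = -378*((-47 - 6)*(-200 + (-2 + 5)*(-7)) - 446) = -378*(-53*(-200 + 3*(-7)) - 446) = -378*(-53*(-200 - 21) - 446) = -378*(-53*(-221) - 446) = -378*(11713 - 446) = -378*11267 = -4258926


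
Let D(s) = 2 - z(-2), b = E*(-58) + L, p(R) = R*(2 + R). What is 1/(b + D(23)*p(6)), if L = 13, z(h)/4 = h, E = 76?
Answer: -1/3915 ≈ -0.00025543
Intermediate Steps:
z(h) = 4*h
b = -4395 (b = 76*(-58) + 13 = -4408 + 13 = -4395)
D(s) = 10 (D(s) = 2 - 4*(-2) = 2 - 1*(-8) = 2 + 8 = 10)
1/(b + D(23)*p(6)) = 1/(-4395 + 10*(6*(2 + 6))) = 1/(-4395 + 10*(6*8)) = 1/(-4395 + 10*48) = 1/(-4395 + 480) = 1/(-3915) = -1/3915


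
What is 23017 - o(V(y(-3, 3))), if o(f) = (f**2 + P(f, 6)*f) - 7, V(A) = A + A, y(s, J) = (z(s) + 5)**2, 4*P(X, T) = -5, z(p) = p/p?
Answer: 17930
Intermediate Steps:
z(p) = 1
P(X, T) = -5/4 (P(X, T) = (1/4)*(-5) = -5/4)
y(s, J) = 36 (y(s, J) = (1 + 5)**2 = 6**2 = 36)
V(A) = 2*A
o(f) = -7 + f**2 - 5*f/4 (o(f) = (f**2 - 5*f/4) - 7 = -7 + f**2 - 5*f/4)
23017 - o(V(y(-3, 3))) = 23017 - (-7 + (2*36)**2 - 5*36/2) = 23017 - (-7 + 72**2 - 5/4*72) = 23017 - (-7 + 5184 - 90) = 23017 - 1*5087 = 23017 - 5087 = 17930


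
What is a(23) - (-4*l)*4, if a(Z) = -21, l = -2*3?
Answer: -117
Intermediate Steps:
l = -6
a(23) - (-4*l)*4 = -21 - (-4*(-6))*4 = -21 - 24*4 = -21 - 1*96 = -21 - 96 = -117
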